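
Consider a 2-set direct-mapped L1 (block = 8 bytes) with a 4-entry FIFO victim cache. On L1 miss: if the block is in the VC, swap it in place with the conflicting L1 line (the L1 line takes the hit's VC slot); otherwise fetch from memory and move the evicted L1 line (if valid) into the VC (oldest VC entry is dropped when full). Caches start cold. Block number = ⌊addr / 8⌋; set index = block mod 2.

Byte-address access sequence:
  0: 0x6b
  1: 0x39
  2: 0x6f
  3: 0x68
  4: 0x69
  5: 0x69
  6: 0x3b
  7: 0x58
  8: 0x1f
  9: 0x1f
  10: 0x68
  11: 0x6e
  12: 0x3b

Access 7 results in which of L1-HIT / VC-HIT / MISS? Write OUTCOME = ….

OUTCOME = MISS

0: 0x6b (blk 13, set 1) → MISS  vc=[]
1: 0x39 (blk 7, set 1) → MISS  vc=[13]
2: 0x6f (blk 13, set 1) → VC-HIT  vc=[7]
3: 0x68 (blk 13, set 1) → L1-HIT  vc=[7]
4: 0x69 (blk 13, set 1) → L1-HIT  vc=[7]
5: 0x69 (blk 13, set 1) → L1-HIT  vc=[7]
6: 0x3b (blk 7, set 1) → VC-HIT  vc=[13]
7: 0x58 (blk 11, set 1) → MISS  vc=[13, 7]
8: 0x1f (blk 3, set 1) → MISS  vc=[13, 7, 11]
9: 0x1f (blk 3, set 1) → L1-HIT  vc=[13, 7, 11]
10: 0x68 (blk 13, set 1) → VC-HIT  vc=[3, 7, 11]
11: 0x6e (blk 13, set 1) → L1-HIT  vc=[3, 7, 11]
12: 0x3b (blk 7, set 1) → VC-HIT  vc=[3, 13, 11]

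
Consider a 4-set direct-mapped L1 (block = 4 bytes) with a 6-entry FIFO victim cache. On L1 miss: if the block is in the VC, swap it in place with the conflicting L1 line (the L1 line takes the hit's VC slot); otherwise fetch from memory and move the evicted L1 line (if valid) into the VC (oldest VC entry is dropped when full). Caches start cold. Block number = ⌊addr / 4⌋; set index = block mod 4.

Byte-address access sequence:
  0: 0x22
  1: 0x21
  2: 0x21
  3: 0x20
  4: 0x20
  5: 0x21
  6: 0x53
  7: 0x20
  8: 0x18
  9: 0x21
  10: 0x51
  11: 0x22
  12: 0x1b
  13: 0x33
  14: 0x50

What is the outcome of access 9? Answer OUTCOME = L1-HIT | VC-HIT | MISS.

OUTCOME = L1-HIT

0: 0x22 (blk 8, set 0) → MISS  vc=[]
1: 0x21 (blk 8, set 0) → L1-HIT  vc=[]
2: 0x21 (blk 8, set 0) → L1-HIT  vc=[]
3: 0x20 (blk 8, set 0) → L1-HIT  vc=[]
4: 0x20 (blk 8, set 0) → L1-HIT  vc=[]
5: 0x21 (blk 8, set 0) → L1-HIT  vc=[]
6: 0x53 (blk 20, set 0) → MISS  vc=[8]
7: 0x20 (blk 8, set 0) → VC-HIT  vc=[20]
8: 0x18 (blk 6, set 2) → MISS  vc=[20]
9: 0x21 (blk 8, set 0) → L1-HIT  vc=[20]
10: 0x51 (blk 20, set 0) → VC-HIT  vc=[8]
11: 0x22 (blk 8, set 0) → VC-HIT  vc=[20]
12: 0x1b (blk 6, set 2) → L1-HIT  vc=[20]
13: 0x33 (blk 12, set 0) → MISS  vc=[20, 8]
14: 0x50 (blk 20, set 0) → VC-HIT  vc=[12, 8]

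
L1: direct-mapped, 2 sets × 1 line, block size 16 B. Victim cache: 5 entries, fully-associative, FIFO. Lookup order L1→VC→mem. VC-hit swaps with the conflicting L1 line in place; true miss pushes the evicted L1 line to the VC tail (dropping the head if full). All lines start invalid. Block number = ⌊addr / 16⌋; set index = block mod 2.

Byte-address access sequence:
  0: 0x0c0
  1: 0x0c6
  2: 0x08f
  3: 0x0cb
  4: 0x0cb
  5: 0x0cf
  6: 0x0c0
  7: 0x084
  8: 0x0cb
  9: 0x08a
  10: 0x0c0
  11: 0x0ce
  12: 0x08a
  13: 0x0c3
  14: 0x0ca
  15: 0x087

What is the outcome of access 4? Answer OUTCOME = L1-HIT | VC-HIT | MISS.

  [0] addr=0xc0 blk=12 s=0: MISS | VC []
  [1] addr=0xc6 blk=12 s=0: L1-HIT | VC []
  [2] addr=0x8f blk=8 s=0: MISS | VC [12]
  [3] addr=0xcb blk=12 s=0: VC-HIT | VC [8]
  [4] addr=0xcb blk=12 s=0: L1-HIT | VC [8]
  [5] addr=0xcf blk=12 s=0: L1-HIT | VC [8]
  [6] addr=0xc0 blk=12 s=0: L1-HIT | VC [8]
  [7] addr=0x84 blk=8 s=0: VC-HIT | VC [12]
  [8] addr=0xcb blk=12 s=0: VC-HIT | VC [8]
  [9] addr=0x8a blk=8 s=0: VC-HIT | VC [12]
  [10] addr=0xc0 blk=12 s=0: VC-HIT | VC [8]
  [11] addr=0xce blk=12 s=0: L1-HIT | VC [8]
  [12] addr=0x8a blk=8 s=0: VC-HIT | VC [12]
  [13] addr=0xc3 blk=12 s=0: VC-HIT | VC [8]
  [14] addr=0xca blk=12 s=0: L1-HIT | VC [8]
  [15] addr=0x87 blk=8 s=0: VC-HIT | VC [12]

OUTCOME = L1-HIT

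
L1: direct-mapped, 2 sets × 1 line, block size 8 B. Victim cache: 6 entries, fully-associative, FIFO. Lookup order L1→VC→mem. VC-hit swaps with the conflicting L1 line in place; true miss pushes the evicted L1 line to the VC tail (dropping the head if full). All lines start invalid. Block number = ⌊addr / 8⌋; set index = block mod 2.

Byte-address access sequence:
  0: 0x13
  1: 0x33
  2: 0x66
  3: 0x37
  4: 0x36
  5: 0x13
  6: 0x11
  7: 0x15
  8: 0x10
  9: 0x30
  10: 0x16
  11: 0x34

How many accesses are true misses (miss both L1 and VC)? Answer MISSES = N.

#0 0x13→b2/s0 MISS; vc=[]
#1 0x33→b6/s0 MISS; vc=[2]
#2 0x66→b12/s0 MISS; vc=[2,6]
#3 0x37→b6/s0 VC-HIT; vc=[2,12]
#4 0x36→b6/s0 L1-HIT; vc=[2,12]
#5 0x13→b2/s0 VC-HIT; vc=[6,12]
#6 0x11→b2/s0 L1-HIT; vc=[6,12]
#7 0x15→b2/s0 L1-HIT; vc=[6,12]
#8 0x10→b2/s0 L1-HIT; vc=[6,12]
#9 0x30→b6/s0 VC-HIT; vc=[2,12]
#10 0x16→b2/s0 VC-HIT; vc=[6,12]
#11 0x34→b6/s0 VC-HIT; vc=[2,12]

MISSES = 3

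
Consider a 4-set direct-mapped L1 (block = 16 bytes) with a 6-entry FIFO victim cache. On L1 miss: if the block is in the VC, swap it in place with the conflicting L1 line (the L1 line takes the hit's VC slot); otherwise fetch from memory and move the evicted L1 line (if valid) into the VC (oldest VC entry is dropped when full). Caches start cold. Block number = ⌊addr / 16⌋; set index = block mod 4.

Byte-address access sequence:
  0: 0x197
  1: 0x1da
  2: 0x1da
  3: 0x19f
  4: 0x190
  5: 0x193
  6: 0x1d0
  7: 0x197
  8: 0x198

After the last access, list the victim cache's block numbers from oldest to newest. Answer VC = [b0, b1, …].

VC = [29]

#0 0x197→b25/s1 MISS; vc=[]
#1 0x1da→b29/s1 MISS; vc=[25]
#2 0x1da→b29/s1 L1-HIT; vc=[25]
#3 0x19f→b25/s1 VC-HIT; vc=[29]
#4 0x190→b25/s1 L1-HIT; vc=[29]
#5 0x193→b25/s1 L1-HIT; vc=[29]
#6 0x1d0→b29/s1 VC-HIT; vc=[25]
#7 0x197→b25/s1 VC-HIT; vc=[29]
#8 0x198→b25/s1 L1-HIT; vc=[29]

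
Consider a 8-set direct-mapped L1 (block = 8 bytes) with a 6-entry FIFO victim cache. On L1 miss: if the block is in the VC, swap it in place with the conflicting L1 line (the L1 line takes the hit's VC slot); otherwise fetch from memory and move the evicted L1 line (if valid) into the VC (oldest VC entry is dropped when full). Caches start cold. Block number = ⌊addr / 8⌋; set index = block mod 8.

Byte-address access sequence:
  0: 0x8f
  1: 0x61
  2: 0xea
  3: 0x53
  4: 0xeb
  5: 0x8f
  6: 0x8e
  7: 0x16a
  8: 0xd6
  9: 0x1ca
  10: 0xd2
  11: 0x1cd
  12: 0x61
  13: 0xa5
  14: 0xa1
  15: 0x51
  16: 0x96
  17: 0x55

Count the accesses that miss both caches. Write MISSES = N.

0: 0x8f (blk 17, set 1) → MISS  vc=[]
1: 0x61 (blk 12, set 4) → MISS  vc=[]
2: 0xea (blk 29, set 5) → MISS  vc=[]
3: 0x53 (blk 10, set 2) → MISS  vc=[]
4: 0xeb (blk 29, set 5) → L1-HIT  vc=[]
5: 0x8f (blk 17, set 1) → L1-HIT  vc=[]
6: 0x8e (blk 17, set 1) → L1-HIT  vc=[]
7: 0x16a (blk 45, set 5) → MISS  vc=[29]
8: 0xd6 (blk 26, set 2) → MISS  vc=[29, 10]
9: 0x1ca (blk 57, set 1) → MISS  vc=[29, 10, 17]
10: 0xd2 (blk 26, set 2) → L1-HIT  vc=[29, 10, 17]
11: 0x1cd (blk 57, set 1) → L1-HIT  vc=[29, 10, 17]
12: 0x61 (blk 12, set 4) → L1-HIT  vc=[29, 10, 17]
13: 0xa5 (blk 20, set 4) → MISS  vc=[29, 10, 17, 12]
14: 0xa1 (blk 20, set 4) → L1-HIT  vc=[29, 10, 17, 12]
15: 0x51 (blk 10, set 2) → VC-HIT  vc=[29, 26, 17, 12]
16: 0x96 (blk 18, set 2) → MISS  vc=[29, 26, 17, 12, 10]
17: 0x55 (blk 10, set 2) → VC-HIT  vc=[29, 26, 17, 12, 18]

MISSES = 9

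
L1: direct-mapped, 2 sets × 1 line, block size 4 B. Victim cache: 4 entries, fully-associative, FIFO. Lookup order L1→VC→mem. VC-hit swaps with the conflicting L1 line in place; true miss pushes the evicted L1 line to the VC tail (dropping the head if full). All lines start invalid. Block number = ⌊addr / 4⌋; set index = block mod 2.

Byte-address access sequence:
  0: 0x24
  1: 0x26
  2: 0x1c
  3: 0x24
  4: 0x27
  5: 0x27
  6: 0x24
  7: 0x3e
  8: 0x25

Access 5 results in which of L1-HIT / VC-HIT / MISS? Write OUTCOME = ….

OUTCOME = L1-HIT

0: 0x24 (blk 9, set 1) → MISS  vc=[]
1: 0x26 (blk 9, set 1) → L1-HIT  vc=[]
2: 0x1c (blk 7, set 1) → MISS  vc=[9]
3: 0x24 (blk 9, set 1) → VC-HIT  vc=[7]
4: 0x27 (blk 9, set 1) → L1-HIT  vc=[7]
5: 0x27 (blk 9, set 1) → L1-HIT  vc=[7]
6: 0x24 (blk 9, set 1) → L1-HIT  vc=[7]
7: 0x3e (blk 15, set 1) → MISS  vc=[7, 9]
8: 0x25 (blk 9, set 1) → VC-HIT  vc=[7, 15]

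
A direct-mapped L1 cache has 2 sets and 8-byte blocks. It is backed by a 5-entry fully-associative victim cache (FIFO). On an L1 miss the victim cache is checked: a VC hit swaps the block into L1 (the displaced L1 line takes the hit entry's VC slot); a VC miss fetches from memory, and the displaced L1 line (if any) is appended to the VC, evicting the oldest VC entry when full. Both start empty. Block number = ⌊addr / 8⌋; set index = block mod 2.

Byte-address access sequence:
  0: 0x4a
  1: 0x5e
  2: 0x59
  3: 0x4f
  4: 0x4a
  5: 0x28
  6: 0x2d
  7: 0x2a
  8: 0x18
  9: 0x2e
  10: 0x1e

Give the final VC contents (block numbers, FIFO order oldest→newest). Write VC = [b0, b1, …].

  [0] addr=0x4a blk=9 s=1: MISS | VC []
  [1] addr=0x5e blk=11 s=1: MISS | VC [9]
  [2] addr=0x59 blk=11 s=1: L1-HIT | VC [9]
  [3] addr=0x4f blk=9 s=1: VC-HIT | VC [11]
  [4] addr=0x4a blk=9 s=1: L1-HIT | VC [11]
  [5] addr=0x28 blk=5 s=1: MISS | VC [11, 9]
  [6] addr=0x2d blk=5 s=1: L1-HIT | VC [11, 9]
  [7] addr=0x2a blk=5 s=1: L1-HIT | VC [11, 9]
  [8] addr=0x18 blk=3 s=1: MISS | VC [11, 9, 5]
  [9] addr=0x2e blk=5 s=1: VC-HIT | VC [11, 9, 3]
  [10] addr=0x1e blk=3 s=1: VC-HIT | VC [11, 9, 5]

VC = [11, 9, 5]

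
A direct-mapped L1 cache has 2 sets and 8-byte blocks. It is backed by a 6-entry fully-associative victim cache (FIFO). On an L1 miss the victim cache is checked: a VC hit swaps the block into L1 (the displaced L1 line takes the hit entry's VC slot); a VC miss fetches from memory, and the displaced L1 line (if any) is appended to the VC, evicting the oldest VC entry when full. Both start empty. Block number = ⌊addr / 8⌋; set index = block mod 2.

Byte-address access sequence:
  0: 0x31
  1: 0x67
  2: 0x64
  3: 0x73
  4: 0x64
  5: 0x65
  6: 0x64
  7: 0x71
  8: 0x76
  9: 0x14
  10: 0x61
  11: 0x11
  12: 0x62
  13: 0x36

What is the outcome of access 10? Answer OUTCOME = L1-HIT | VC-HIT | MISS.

0: 0x31 (blk 6, set 0) → MISS  vc=[]
1: 0x67 (blk 12, set 0) → MISS  vc=[6]
2: 0x64 (blk 12, set 0) → L1-HIT  vc=[6]
3: 0x73 (blk 14, set 0) → MISS  vc=[6, 12]
4: 0x64 (blk 12, set 0) → VC-HIT  vc=[6, 14]
5: 0x65 (blk 12, set 0) → L1-HIT  vc=[6, 14]
6: 0x64 (blk 12, set 0) → L1-HIT  vc=[6, 14]
7: 0x71 (blk 14, set 0) → VC-HIT  vc=[6, 12]
8: 0x76 (blk 14, set 0) → L1-HIT  vc=[6, 12]
9: 0x14 (blk 2, set 0) → MISS  vc=[6, 12, 14]
10: 0x61 (blk 12, set 0) → VC-HIT  vc=[6, 2, 14]
11: 0x11 (blk 2, set 0) → VC-HIT  vc=[6, 12, 14]
12: 0x62 (blk 12, set 0) → VC-HIT  vc=[6, 2, 14]
13: 0x36 (blk 6, set 0) → VC-HIT  vc=[12, 2, 14]

OUTCOME = VC-HIT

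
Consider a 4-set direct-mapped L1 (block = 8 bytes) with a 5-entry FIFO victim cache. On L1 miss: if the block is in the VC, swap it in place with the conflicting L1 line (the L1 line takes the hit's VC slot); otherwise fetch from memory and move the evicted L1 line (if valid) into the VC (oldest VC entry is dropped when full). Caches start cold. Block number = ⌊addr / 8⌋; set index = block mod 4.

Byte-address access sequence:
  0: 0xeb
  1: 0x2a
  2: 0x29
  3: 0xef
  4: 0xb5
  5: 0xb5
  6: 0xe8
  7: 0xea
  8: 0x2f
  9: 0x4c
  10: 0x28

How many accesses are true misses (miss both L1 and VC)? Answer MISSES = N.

  [0] addr=0xeb blk=29 s=1: MISS | VC []
  [1] addr=0x2a blk=5 s=1: MISS | VC [29]
  [2] addr=0x29 blk=5 s=1: L1-HIT | VC [29]
  [3] addr=0xef blk=29 s=1: VC-HIT | VC [5]
  [4] addr=0xb5 blk=22 s=2: MISS | VC [5]
  [5] addr=0xb5 blk=22 s=2: L1-HIT | VC [5]
  [6] addr=0xe8 blk=29 s=1: L1-HIT | VC [5]
  [7] addr=0xea blk=29 s=1: L1-HIT | VC [5]
  [8] addr=0x2f blk=5 s=1: VC-HIT | VC [29]
  [9] addr=0x4c blk=9 s=1: MISS | VC [29, 5]
  [10] addr=0x28 blk=5 s=1: VC-HIT | VC [29, 9]

MISSES = 4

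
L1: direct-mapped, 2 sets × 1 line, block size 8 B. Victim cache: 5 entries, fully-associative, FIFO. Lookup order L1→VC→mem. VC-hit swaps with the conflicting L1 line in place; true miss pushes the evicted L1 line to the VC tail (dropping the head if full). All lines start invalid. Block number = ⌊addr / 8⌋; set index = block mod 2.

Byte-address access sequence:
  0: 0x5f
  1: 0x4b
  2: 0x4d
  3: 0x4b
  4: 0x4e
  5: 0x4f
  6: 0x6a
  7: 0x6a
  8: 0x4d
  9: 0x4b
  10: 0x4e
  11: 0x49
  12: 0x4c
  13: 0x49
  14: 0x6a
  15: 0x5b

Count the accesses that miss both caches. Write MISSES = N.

MISSES = 3

  [0] addr=0x5f blk=11 s=1: MISS | VC []
  [1] addr=0x4b blk=9 s=1: MISS | VC [11]
  [2] addr=0x4d blk=9 s=1: L1-HIT | VC [11]
  [3] addr=0x4b blk=9 s=1: L1-HIT | VC [11]
  [4] addr=0x4e blk=9 s=1: L1-HIT | VC [11]
  [5] addr=0x4f blk=9 s=1: L1-HIT | VC [11]
  [6] addr=0x6a blk=13 s=1: MISS | VC [11, 9]
  [7] addr=0x6a blk=13 s=1: L1-HIT | VC [11, 9]
  [8] addr=0x4d blk=9 s=1: VC-HIT | VC [11, 13]
  [9] addr=0x4b blk=9 s=1: L1-HIT | VC [11, 13]
  [10] addr=0x4e blk=9 s=1: L1-HIT | VC [11, 13]
  [11] addr=0x49 blk=9 s=1: L1-HIT | VC [11, 13]
  [12] addr=0x4c blk=9 s=1: L1-HIT | VC [11, 13]
  [13] addr=0x49 blk=9 s=1: L1-HIT | VC [11, 13]
  [14] addr=0x6a blk=13 s=1: VC-HIT | VC [11, 9]
  [15] addr=0x5b blk=11 s=1: VC-HIT | VC [13, 9]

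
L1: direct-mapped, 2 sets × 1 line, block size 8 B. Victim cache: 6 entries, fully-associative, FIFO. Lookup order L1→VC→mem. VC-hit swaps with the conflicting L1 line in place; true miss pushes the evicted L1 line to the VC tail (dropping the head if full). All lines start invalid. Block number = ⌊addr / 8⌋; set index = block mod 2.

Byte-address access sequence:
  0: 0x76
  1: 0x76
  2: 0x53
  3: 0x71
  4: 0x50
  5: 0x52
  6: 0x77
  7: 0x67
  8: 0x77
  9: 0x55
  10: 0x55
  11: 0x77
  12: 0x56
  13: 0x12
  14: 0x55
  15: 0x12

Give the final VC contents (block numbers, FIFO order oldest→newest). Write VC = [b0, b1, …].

VC = [14, 12, 10]

0: 0x76 (blk 14, set 0) → MISS  vc=[]
1: 0x76 (blk 14, set 0) → L1-HIT  vc=[]
2: 0x53 (blk 10, set 0) → MISS  vc=[14]
3: 0x71 (blk 14, set 0) → VC-HIT  vc=[10]
4: 0x50 (blk 10, set 0) → VC-HIT  vc=[14]
5: 0x52 (blk 10, set 0) → L1-HIT  vc=[14]
6: 0x77 (blk 14, set 0) → VC-HIT  vc=[10]
7: 0x67 (blk 12, set 0) → MISS  vc=[10, 14]
8: 0x77 (blk 14, set 0) → VC-HIT  vc=[10, 12]
9: 0x55 (blk 10, set 0) → VC-HIT  vc=[14, 12]
10: 0x55 (blk 10, set 0) → L1-HIT  vc=[14, 12]
11: 0x77 (blk 14, set 0) → VC-HIT  vc=[10, 12]
12: 0x56 (blk 10, set 0) → VC-HIT  vc=[14, 12]
13: 0x12 (blk 2, set 0) → MISS  vc=[14, 12, 10]
14: 0x55 (blk 10, set 0) → VC-HIT  vc=[14, 12, 2]
15: 0x12 (blk 2, set 0) → VC-HIT  vc=[14, 12, 10]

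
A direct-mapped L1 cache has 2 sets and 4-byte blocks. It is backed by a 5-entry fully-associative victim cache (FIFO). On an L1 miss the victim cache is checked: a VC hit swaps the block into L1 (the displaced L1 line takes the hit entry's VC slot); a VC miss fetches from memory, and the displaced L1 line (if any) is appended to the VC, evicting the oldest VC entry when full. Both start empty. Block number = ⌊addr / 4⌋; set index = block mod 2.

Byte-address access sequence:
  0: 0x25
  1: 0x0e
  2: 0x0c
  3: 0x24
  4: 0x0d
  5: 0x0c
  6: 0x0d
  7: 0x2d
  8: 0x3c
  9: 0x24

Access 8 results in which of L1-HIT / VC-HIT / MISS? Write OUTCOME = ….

#0 0x25→b9/s1 MISS; vc=[]
#1 0xe→b3/s1 MISS; vc=[9]
#2 0xc→b3/s1 L1-HIT; vc=[9]
#3 0x24→b9/s1 VC-HIT; vc=[3]
#4 0xd→b3/s1 VC-HIT; vc=[9]
#5 0xc→b3/s1 L1-HIT; vc=[9]
#6 0xd→b3/s1 L1-HIT; vc=[9]
#7 0x2d→b11/s1 MISS; vc=[9,3]
#8 0x3c→b15/s1 MISS; vc=[9,3,11]
#9 0x24→b9/s1 VC-HIT; vc=[15,3,11]

OUTCOME = MISS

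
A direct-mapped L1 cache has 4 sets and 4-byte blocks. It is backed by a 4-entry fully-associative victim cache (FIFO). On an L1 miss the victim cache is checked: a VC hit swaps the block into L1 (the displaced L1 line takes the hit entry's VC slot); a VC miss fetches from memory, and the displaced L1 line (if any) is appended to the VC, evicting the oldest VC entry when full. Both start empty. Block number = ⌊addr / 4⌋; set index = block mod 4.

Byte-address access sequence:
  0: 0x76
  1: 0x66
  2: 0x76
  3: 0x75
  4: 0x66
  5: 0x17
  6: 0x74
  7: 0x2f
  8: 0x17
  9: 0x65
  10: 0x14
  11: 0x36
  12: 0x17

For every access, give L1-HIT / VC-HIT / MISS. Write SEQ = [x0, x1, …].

SEQ = [MISS, MISS, VC-HIT, L1-HIT, VC-HIT, MISS, VC-HIT, MISS, VC-HIT, VC-HIT, VC-HIT, MISS, VC-HIT]

#0 0x76→b29/s1 MISS; vc=[]
#1 0x66→b25/s1 MISS; vc=[29]
#2 0x76→b29/s1 VC-HIT; vc=[25]
#3 0x75→b29/s1 L1-HIT; vc=[25]
#4 0x66→b25/s1 VC-HIT; vc=[29]
#5 0x17→b5/s1 MISS; vc=[29,25]
#6 0x74→b29/s1 VC-HIT; vc=[5,25]
#7 0x2f→b11/s3 MISS; vc=[5,25]
#8 0x17→b5/s1 VC-HIT; vc=[29,25]
#9 0x65→b25/s1 VC-HIT; vc=[29,5]
#10 0x14→b5/s1 VC-HIT; vc=[29,25]
#11 0x36→b13/s1 MISS; vc=[29,25,5]
#12 0x17→b5/s1 VC-HIT; vc=[29,25,13]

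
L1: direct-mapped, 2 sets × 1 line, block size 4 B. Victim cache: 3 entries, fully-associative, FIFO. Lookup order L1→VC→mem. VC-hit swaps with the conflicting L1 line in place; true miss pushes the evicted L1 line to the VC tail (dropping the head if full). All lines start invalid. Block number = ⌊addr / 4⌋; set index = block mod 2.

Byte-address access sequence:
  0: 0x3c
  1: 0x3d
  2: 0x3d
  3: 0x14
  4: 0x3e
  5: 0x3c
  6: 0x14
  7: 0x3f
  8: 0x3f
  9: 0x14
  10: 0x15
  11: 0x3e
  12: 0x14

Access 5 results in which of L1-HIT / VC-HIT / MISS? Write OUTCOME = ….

OUTCOME = L1-HIT

0: 0x3c (blk 15, set 1) → MISS  vc=[]
1: 0x3d (blk 15, set 1) → L1-HIT  vc=[]
2: 0x3d (blk 15, set 1) → L1-HIT  vc=[]
3: 0x14 (blk 5, set 1) → MISS  vc=[15]
4: 0x3e (blk 15, set 1) → VC-HIT  vc=[5]
5: 0x3c (blk 15, set 1) → L1-HIT  vc=[5]
6: 0x14 (blk 5, set 1) → VC-HIT  vc=[15]
7: 0x3f (blk 15, set 1) → VC-HIT  vc=[5]
8: 0x3f (blk 15, set 1) → L1-HIT  vc=[5]
9: 0x14 (blk 5, set 1) → VC-HIT  vc=[15]
10: 0x15 (blk 5, set 1) → L1-HIT  vc=[15]
11: 0x3e (blk 15, set 1) → VC-HIT  vc=[5]
12: 0x14 (blk 5, set 1) → VC-HIT  vc=[15]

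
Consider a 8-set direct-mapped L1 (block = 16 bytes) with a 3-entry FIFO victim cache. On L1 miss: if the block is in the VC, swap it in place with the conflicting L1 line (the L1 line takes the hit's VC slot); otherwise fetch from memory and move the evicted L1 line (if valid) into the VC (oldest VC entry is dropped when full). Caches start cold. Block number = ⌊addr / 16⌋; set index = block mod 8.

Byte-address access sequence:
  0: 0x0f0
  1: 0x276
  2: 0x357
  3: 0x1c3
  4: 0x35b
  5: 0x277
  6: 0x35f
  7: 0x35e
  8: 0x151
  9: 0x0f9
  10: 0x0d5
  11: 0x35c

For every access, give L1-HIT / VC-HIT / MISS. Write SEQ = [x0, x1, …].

SEQ = [MISS, MISS, MISS, MISS, L1-HIT, L1-HIT, L1-HIT, L1-HIT, MISS, VC-HIT, MISS, VC-HIT]

#0 0xf0→b15/s7 MISS; vc=[]
#1 0x276→b39/s7 MISS; vc=[15]
#2 0x357→b53/s5 MISS; vc=[15]
#3 0x1c3→b28/s4 MISS; vc=[15]
#4 0x35b→b53/s5 L1-HIT; vc=[15]
#5 0x277→b39/s7 L1-HIT; vc=[15]
#6 0x35f→b53/s5 L1-HIT; vc=[15]
#7 0x35e→b53/s5 L1-HIT; vc=[15]
#8 0x151→b21/s5 MISS; vc=[15,53]
#9 0xf9→b15/s7 VC-HIT; vc=[39,53]
#10 0xd5→b13/s5 MISS; vc=[39,53,21]
#11 0x35c→b53/s5 VC-HIT; vc=[39,13,21]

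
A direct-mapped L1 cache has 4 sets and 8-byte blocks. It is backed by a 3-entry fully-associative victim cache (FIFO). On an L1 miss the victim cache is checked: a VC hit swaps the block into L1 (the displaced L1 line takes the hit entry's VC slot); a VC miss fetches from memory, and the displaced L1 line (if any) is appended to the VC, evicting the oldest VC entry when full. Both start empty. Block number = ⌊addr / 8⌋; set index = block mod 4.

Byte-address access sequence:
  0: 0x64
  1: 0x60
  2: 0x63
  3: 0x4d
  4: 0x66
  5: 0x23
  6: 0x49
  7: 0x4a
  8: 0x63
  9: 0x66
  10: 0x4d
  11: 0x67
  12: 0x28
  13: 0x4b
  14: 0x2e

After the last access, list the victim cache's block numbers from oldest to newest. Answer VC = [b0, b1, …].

VC = [4, 9]

0: 0x64 (blk 12, set 0) → MISS  vc=[]
1: 0x60 (blk 12, set 0) → L1-HIT  vc=[]
2: 0x63 (blk 12, set 0) → L1-HIT  vc=[]
3: 0x4d (blk 9, set 1) → MISS  vc=[]
4: 0x66 (blk 12, set 0) → L1-HIT  vc=[]
5: 0x23 (blk 4, set 0) → MISS  vc=[12]
6: 0x49 (blk 9, set 1) → L1-HIT  vc=[12]
7: 0x4a (blk 9, set 1) → L1-HIT  vc=[12]
8: 0x63 (blk 12, set 0) → VC-HIT  vc=[4]
9: 0x66 (blk 12, set 0) → L1-HIT  vc=[4]
10: 0x4d (blk 9, set 1) → L1-HIT  vc=[4]
11: 0x67 (blk 12, set 0) → L1-HIT  vc=[4]
12: 0x28 (blk 5, set 1) → MISS  vc=[4, 9]
13: 0x4b (blk 9, set 1) → VC-HIT  vc=[4, 5]
14: 0x2e (blk 5, set 1) → VC-HIT  vc=[4, 9]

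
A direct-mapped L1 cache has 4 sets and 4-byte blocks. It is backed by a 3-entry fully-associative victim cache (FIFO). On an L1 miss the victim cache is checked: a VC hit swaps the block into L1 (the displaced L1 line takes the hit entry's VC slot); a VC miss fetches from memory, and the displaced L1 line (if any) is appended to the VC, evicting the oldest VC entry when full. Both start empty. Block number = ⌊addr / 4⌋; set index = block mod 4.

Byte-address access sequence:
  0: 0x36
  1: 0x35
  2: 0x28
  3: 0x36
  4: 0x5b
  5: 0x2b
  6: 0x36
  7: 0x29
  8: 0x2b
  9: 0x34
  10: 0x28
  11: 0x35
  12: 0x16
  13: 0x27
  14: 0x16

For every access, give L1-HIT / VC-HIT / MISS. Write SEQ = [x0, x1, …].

  [0] addr=0x36 blk=13 s=1: MISS | VC []
  [1] addr=0x35 blk=13 s=1: L1-HIT | VC []
  [2] addr=0x28 blk=10 s=2: MISS | VC []
  [3] addr=0x36 blk=13 s=1: L1-HIT | VC []
  [4] addr=0x5b blk=22 s=2: MISS | VC [10]
  [5] addr=0x2b blk=10 s=2: VC-HIT | VC [22]
  [6] addr=0x36 blk=13 s=1: L1-HIT | VC [22]
  [7] addr=0x29 blk=10 s=2: L1-HIT | VC [22]
  [8] addr=0x2b blk=10 s=2: L1-HIT | VC [22]
  [9] addr=0x34 blk=13 s=1: L1-HIT | VC [22]
  [10] addr=0x28 blk=10 s=2: L1-HIT | VC [22]
  [11] addr=0x35 blk=13 s=1: L1-HIT | VC [22]
  [12] addr=0x16 blk=5 s=1: MISS | VC [22, 13]
  [13] addr=0x27 blk=9 s=1: MISS | VC [22, 13, 5]
  [14] addr=0x16 blk=5 s=1: VC-HIT | VC [22, 13, 9]

SEQ = [MISS, L1-HIT, MISS, L1-HIT, MISS, VC-HIT, L1-HIT, L1-HIT, L1-HIT, L1-HIT, L1-HIT, L1-HIT, MISS, MISS, VC-HIT]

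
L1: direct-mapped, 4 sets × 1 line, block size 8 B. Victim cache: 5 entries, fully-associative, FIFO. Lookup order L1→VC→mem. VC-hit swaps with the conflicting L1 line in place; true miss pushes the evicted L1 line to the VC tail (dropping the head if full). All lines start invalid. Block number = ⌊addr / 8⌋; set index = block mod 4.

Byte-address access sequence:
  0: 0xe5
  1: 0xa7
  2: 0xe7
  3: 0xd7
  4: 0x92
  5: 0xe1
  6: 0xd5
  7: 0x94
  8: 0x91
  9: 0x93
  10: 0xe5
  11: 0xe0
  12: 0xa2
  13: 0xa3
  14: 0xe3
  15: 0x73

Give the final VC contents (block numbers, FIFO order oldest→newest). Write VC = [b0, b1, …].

VC = [20, 26, 18]

  [0] addr=0xe5 blk=28 s=0: MISS | VC []
  [1] addr=0xa7 blk=20 s=0: MISS | VC [28]
  [2] addr=0xe7 blk=28 s=0: VC-HIT | VC [20]
  [3] addr=0xd7 blk=26 s=2: MISS | VC [20]
  [4] addr=0x92 blk=18 s=2: MISS | VC [20, 26]
  [5] addr=0xe1 blk=28 s=0: L1-HIT | VC [20, 26]
  [6] addr=0xd5 blk=26 s=2: VC-HIT | VC [20, 18]
  [7] addr=0x94 blk=18 s=2: VC-HIT | VC [20, 26]
  [8] addr=0x91 blk=18 s=2: L1-HIT | VC [20, 26]
  [9] addr=0x93 blk=18 s=2: L1-HIT | VC [20, 26]
  [10] addr=0xe5 blk=28 s=0: L1-HIT | VC [20, 26]
  [11] addr=0xe0 blk=28 s=0: L1-HIT | VC [20, 26]
  [12] addr=0xa2 blk=20 s=0: VC-HIT | VC [28, 26]
  [13] addr=0xa3 blk=20 s=0: L1-HIT | VC [28, 26]
  [14] addr=0xe3 blk=28 s=0: VC-HIT | VC [20, 26]
  [15] addr=0x73 blk=14 s=2: MISS | VC [20, 26, 18]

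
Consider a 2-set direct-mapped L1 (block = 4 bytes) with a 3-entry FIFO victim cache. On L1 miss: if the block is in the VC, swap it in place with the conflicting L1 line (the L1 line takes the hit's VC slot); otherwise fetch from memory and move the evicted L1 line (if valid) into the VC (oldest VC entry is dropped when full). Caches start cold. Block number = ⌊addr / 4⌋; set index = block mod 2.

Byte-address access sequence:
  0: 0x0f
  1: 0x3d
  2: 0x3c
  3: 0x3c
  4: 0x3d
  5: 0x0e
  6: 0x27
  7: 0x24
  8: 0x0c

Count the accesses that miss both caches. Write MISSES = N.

  [0] addr=0xf blk=3 s=1: MISS | VC []
  [1] addr=0x3d blk=15 s=1: MISS | VC [3]
  [2] addr=0x3c blk=15 s=1: L1-HIT | VC [3]
  [3] addr=0x3c blk=15 s=1: L1-HIT | VC [3]
  [4] addr=0x3d blk=15 s=1: L1-HIT | VC [3]
  [5] addr=0xe blk=3 s=1: VC-HIT | VC [15]
  [6] addr=0x27 blk=9 s=1: MISS | VC [15, 3]
  [7] addr=0x24 blk=9 s=1: L1-HIT | VC [15, 3]
  [8] addr=0xc blk=3 s=1: VC-HIT | VC [15, 9]

MISSES = 3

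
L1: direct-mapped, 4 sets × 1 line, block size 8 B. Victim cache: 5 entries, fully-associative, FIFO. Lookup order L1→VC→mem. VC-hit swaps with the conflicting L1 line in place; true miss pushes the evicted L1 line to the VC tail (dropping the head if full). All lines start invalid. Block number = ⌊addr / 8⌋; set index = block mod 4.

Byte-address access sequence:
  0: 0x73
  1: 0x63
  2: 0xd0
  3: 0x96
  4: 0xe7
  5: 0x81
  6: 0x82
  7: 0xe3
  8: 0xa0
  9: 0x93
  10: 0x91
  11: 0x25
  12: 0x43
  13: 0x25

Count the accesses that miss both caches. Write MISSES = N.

#0 0x73→b14/s2 MISS; vc=[]
#1 0x63→b12/s0 MISS; vc=[]
#2 0xd0→b26/s2 MISS; vc=[14]
#3 0x96→b18/s2 MISS; vc=[14,26]
#4 0xe7→b28/s0 MISS; vc=[14,26,12]
#5 0x81→b16/s0 MISS; vc=[14,26,12,28]
#6 0x82→b16/s0 L1-HIT; vc=[14,26,12,28]
#7 0xe3→b28/s0 VC-HIT; vc=[14,26,12,16]
#8 0xa0→b20/s0 MISS; vc=[14,26,12,16,28]
#9 0x93→b18/s2 L1-HIT; vc=[14,26,12,16,28]
#10 0x91→b18/s2 L1-HIT; vc=[14,26,12,16,28]
#11 0x25→b4/s0 MISS; vc=[26,12,16,28,20]
#12 0x43→b8/s0 MISS; vc=[12,16,28,20,4]
#13 0x25→b4/s0 VC-HIT; vc=[12,16,28,20,8]

MISSES = 9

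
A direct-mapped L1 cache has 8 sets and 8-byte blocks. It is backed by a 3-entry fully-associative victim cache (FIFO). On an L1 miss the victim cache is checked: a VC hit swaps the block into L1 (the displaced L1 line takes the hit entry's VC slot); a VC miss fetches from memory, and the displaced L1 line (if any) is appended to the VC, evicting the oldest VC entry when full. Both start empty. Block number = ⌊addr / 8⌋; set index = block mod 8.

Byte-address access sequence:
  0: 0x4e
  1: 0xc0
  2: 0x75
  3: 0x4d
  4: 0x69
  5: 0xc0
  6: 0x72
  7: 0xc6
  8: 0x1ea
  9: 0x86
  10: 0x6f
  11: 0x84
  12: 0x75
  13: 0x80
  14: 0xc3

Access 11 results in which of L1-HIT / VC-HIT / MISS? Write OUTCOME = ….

OUTCOME = L1-HIT

  [0] addr=0x4e blk=9 s=1: MISS | VC []
  [1] addr=0xc0 blk=24 s=0: MISS | VC []
  [2] addr=0x75 blk=14 s=6: MISS | VC []
  [3] addr=0x4d blk=9 s=1: L1-HIT | VC []
  [4] addr=0x69 blk=13 s=5: MISS | VC []
  [5] addr=0xc0 blk=24 s=0: L1-HIT | VC []
  [6] addr=0x72 blk=14 s=6: L1-HIT | VC []
  [7] addr=0xc6 blk=24 s=0: L1-HIT | VC []
  [8] addr=0x1ea blk=61 s=5: MISS | VC [13]
  [9] addr=0x86 blk=16 s=0: MISS | VC [13, 24]
  [10] addr=0x6f blk=13 s=5: VC-HIT | VC [61, 24]
  [11] addr=0x84 blk=16 s=0: L1-HIT | VC [61, 24]
  [12] addr=0x75 blk=14 s=6: L1-HIT | VC [61, 24]
  [13] addr=0x80 blk=16 s=0: L1-HIT | VC [61, 24]
  [14] addr=0xc3 blk=24 s=0: VC-HIT | VC [61, 16]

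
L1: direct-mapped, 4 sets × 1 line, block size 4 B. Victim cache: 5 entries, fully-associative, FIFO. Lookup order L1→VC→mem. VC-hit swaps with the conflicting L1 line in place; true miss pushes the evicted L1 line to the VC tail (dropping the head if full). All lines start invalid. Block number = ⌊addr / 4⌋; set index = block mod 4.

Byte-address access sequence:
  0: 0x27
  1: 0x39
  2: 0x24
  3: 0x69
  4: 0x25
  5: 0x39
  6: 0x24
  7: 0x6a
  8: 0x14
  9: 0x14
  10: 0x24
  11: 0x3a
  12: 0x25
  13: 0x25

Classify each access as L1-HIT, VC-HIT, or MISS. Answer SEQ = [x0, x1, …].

SEQ = [MISS, MISS, L1-HIT, MISS, L1-HIT, VC-HIT, L1-HIT, VC-HIT, MISS, L1-HIT, VC-HIT, VC-HIT, L1-HIT, L1-HIT]

  [0] addr=0x27 blk=9 s=1: MISS | VC []
  [1] addr=0x39 blk=14 s=2: MISS | VC []
  [2] addr=0x24 blk=9 s=1: L1-HIT | VC []
  [3] addr=0x69 blk=26 s=2: MISS | VC [14]
  [4] addr=0x25 blk=9 s=1: L1-HIT | VC [14]
  [5] addr=0x39 blk=14 s=2: VC-HIT | VC [26]
  [6] addr=0x24 blk=9 s=1: L1-HIT | VC [26]
  [7] addr=0x6a blk=26 s=2: VC-HIT | VC [14]
  [8] addr=0x14 blk=5 s=1: MISS | VC [14, 9]
  [9] addr=0x14 blk=5 s=1: L1-HIT | VC [14, 9]
  [10] addr=0x24 blk=9 s=1: VC-HIT | VC [14, 5]
  [11] addr=0x3a blk=14 s=2: VC-HIT | VC [26, 5]
  [12] addr=0x25 blk=9 s=1: L1-HIT | VC [26, 5]
  [13] addr=0x25 blk=9 s=1: L1-HIT | VC [26, 5]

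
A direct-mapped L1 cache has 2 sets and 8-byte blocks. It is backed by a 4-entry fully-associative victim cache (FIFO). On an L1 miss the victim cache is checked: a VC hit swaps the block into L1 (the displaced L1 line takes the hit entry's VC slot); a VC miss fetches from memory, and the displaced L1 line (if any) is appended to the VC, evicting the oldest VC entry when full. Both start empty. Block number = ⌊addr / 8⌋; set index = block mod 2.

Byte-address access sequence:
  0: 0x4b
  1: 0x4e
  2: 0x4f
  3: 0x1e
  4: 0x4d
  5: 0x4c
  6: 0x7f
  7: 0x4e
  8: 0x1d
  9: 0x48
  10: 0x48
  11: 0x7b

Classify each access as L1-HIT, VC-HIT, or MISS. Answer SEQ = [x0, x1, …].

#0 0x4b→b9/s1 MISS; vc=[]
#1 0x4e→b9/s1 L1-HIT; vc=[]
#2 0x4f→b9/s1 L1-HIT; vc=[]
#3 0x1e→b3/s1 MISS; vc=[9]
#4 0x4d→b9/s1 VC-HIT; vc=[3]
#5 0x4c→b9/s1 L1-HIT; vc=[3]
#6 0x7f→b15/s1 MISS; vc=[3,9]
#7 0x4e→b9/s1 VC-HIT; vc=[3,15]
#8 0x1d→b3/s1 VC-HIT; vc=[9,15]
#9 0x48→b9/s1 VC-HIT; vc=[3,15]
#10 0x48→b9/s1 L1-HIT; vc=[3,15]
#11 0x7b→b15/s1 VC-HIT; vc=[3,9]

SEQ = [MISS, L1-HIT, L1-HIT, MISS, VC-HIT, L1-HIT, MISS, VC-HIT, VC-HIT, VC-HIT, L1-HIT, VC-HIT]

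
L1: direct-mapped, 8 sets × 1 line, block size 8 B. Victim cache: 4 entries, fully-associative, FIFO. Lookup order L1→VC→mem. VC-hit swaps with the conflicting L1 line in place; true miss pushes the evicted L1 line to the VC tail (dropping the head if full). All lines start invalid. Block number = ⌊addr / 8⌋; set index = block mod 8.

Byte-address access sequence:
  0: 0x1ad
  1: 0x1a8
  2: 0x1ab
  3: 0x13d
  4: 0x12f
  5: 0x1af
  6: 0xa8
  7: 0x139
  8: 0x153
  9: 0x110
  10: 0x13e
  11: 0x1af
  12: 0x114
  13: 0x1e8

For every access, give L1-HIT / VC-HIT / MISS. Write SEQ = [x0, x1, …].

SEQ = [MISS, L1-HIT, L1-HIT, MISS, MISS, VC-HIT, MISS, L1-HIT, MISS, MISS, L1-HIT, VC-HIT, L1-HIT, MISS]

  [0] addr=0x1ad blk=53 s=5: MISS | VC []
  [1] addr=0x1a8 blk=53 s=5: L1-HIT | VC []
  [2] addr=0x1ab blk=53 s=5: L1-HIT | VC []
  [3] addr=0x13d blk=39 s=7: MISS | VC []
  [4] addr=0x12f blk=37 s=5: MISS | VC [53]
  [5] addr=0x1af blk=53 s=5: VC-HIT | VC [37]
  [6] addr=0xa8 blk=21 s=5: MISS | VC [37, 53]
  [7] addr=0x139 blk=39 s=7: L1-HIT | VC [37, 53]
  [8] addr=0x153 blk=42 s=2: MISS | VC [37, 53]
  [9] addr=0x110 blk=34 s=2: MISS | VC [37, 53, 42]
  [10] addr=0x13e blk=39 s=7: L1-HIT | VC [37, 53, 42]
  [11] addr=0x1af blk=53 s=5: VC-HIT | VC [37, 21, 42]
  [12] addr=0x114 blk=34 s=2: L1-HIT | VC [37, 21, 42]
  [13] addr=0x1e8 blk=61 s=5: MISS | VC [37, 21, 42, 53]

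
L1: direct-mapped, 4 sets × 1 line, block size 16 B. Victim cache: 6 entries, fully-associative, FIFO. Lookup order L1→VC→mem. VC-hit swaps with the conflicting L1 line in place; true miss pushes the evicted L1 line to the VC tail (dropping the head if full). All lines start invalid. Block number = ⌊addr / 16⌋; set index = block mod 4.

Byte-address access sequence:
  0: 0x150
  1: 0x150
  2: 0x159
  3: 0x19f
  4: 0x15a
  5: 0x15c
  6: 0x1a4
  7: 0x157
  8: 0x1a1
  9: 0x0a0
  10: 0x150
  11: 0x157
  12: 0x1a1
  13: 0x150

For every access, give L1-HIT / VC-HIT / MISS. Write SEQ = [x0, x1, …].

SEQ = [MISS, L1-HIT, L1-HIT, MISS, VC-HIT, L1-HIT, MISS, L1-HIT, L1-HIT, MISS, L1-HIT, L1-HIT, VC-HIT, L1-HIT]

0: 0x150 (blk 21, set 1) → MISS  vc=[]
1: 0x150 (blk 21, set 1) → L1-HIT  vc=[]
2: 0x159 (blk 21, set 1) → L1-HIT  vc=[]
3: 0x19f (blk 25, set 1) → MISS  vc=[21]
4: 0x15a (blk 21, set 1) → VC-HIT  vc=[25]
5: 0x15c (blk 21, set 1) → L1-HIT  vc=[25]
6: 0x1a4 (blk 26, set 2) → MISS  vc=[25]
7: 0x157 (blk 21, set 1) → L1-HIT  vc=[25]
8: 0x1a1 (blk 26, set 2) → L1-HIT  vc=[25]
9: 0xa0 (blk 10, set 2) → MISS  vc=[25, 26]
10: 0x150 (blk 21, set 1) → L1-HIT  vc=[25, 26]
11: 0x157 (blk 21, set 1) → L1-HIT  vc=[25, 26]
12: 0x1a1 (blk 26, set 2) → VC-HIT  vc=[25, 10]
13: 0x150 (blk 21, set 1) → L1-HIT  vc=[25, 10]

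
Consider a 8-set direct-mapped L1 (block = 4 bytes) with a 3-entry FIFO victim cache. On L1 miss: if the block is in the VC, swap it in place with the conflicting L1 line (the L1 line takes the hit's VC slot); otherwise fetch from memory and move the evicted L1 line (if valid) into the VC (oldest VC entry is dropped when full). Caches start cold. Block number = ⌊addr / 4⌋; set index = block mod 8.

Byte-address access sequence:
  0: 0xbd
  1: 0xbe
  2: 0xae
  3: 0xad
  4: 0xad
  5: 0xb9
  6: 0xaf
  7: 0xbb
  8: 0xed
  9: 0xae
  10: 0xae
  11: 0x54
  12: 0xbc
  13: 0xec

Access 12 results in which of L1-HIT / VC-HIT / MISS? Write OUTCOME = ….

OUTCOME = L1-HIT

  [0] addr=0xbd blk=47 s=7: MISS | VC []
  [1] addr=0xbe blk=47 s=7: L1-HIT | VC []
  [2] addr=0xae blk=43 s=3: MISS | VC []
  [3] addr=0xad blk=43 s=3: L1-HIT | VC []
  [4] addr=0xad blk=43 s=3: L1-HIT | VC []
  [5] addr=0xb9 blk=46 s=6: MISS | VC []
  [6] addr=0xaf blk=43 s=3: L1-HIT | VC []
  [7] addr=0xbb blk=46 s=6: L1-HIT | VC []
  [8] addr=0xed blk=59 s=3: MISS | VC [43]
  [9] addr=0xae blk=43 s=3: VC-HIT | VC [59]
  [10] addr=0xae blk=43 s=3: L1-HIT | VC [59]
  [11] addr=0x54 blk=21 s=5: MISS | VC [59]
  [12] addr=0xbc blk=47 s=7: L1-HIT | VC [59]
  [13] addr=0xec blk=59 s=3: VC-HIT | VC [43]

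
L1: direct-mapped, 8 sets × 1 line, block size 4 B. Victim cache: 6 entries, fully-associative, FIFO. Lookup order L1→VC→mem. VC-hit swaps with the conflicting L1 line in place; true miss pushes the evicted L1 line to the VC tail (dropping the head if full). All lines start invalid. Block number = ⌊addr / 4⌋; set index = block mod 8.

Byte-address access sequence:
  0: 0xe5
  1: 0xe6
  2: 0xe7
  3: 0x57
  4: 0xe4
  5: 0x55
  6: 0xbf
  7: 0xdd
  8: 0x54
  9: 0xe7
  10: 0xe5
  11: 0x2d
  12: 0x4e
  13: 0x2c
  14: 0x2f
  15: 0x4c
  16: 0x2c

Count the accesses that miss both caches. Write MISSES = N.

MISSES = 6

0: 0xe5 (blk 57, set 1) → MISS  vc=[]
1: 0xe6 (blk 57, set 1) → L1-HIT  vc=[]
2: 0xe7 (blk 57, set 1) → L1-HIT  vc=[]
3: 0x57 (blk 21, set 5) → MISS  vc=[]
4: 0xe4 (blk 57, set 1) → L1-HIT  vc=[]
5: 0x55 (blk 21, set 5) → L1-HIT  vc=[]
6: 0xbf (blk 47, set 7) → MISS  vc=[]
7: 0xdd (blk 55, set 7) → MISS  vc=[47]
8: 0x54 (blk 21, set 5) → L1-HIT  vc=[47]
9: 0xe7 (blk 57, set 1) → L1-HIT  vc=[47]
10: 0xe5 (blk 57, set 1) → L1-HIT  vc=[47]
11: 0x2d (blk 11, set 3) → MISS  vc=[47]
12: 0x4e (blk 19, set 3) → MISS  vc=[47, 11]
13: 0x2c (blk 11, set 3) → VC-HIT  vc=[47, 19]
14: 0x2f (blk 11, set 3) → L1-HIT  vc=[47, 19]
15: 0x4c (blk 19, set 3) → VC-HIT  vc=[47, 11]
16: 0x2c (blk 11, set 3) → VC-HIT  vc=[47, 19]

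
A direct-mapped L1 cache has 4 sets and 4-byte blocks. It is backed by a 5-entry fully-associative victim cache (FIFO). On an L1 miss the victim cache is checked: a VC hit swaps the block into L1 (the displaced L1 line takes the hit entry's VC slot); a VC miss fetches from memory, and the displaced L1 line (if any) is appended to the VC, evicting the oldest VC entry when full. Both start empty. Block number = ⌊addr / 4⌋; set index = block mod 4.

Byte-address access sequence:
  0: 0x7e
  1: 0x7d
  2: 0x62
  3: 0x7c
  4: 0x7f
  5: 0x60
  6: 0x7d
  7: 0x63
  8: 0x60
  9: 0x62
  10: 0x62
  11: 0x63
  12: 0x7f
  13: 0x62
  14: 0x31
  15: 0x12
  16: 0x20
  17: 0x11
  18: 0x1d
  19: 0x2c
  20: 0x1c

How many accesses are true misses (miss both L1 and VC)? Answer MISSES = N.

  [0] addr=0x7e blk=31 s=3: MISS | VC []
  [1] addr=0x7d blk=31 s=3: L1-HIT | VC []
  [2] addr=0x62 blk=24 s=0: MISS | VC []
  [3] addr=0x7c blk=31 s=3: L1-HIT | VC []
  [4] addr=0x7f blk=31 s=3: L1-HIT | VC []
  [5] addr=0x60 blk=24 s=0: L1-HIT | VC []
  [6] addr=0x7d blk=31 s=3: L1-HIT | VC []
  [7] addr=0x63 blk=24 s=0: L1-HIT | VC []
  [8] addr=0x60 blk=24 s=0: L1-HIT | VC []
  [9] addr=0x62 blk=24 s=0: L1-HIT | VC []
  [10] addr=0x62 blk=24 s=0: L1-HIT | VC []
  [11] addr=0x63 blk=24 s=0: L1-HIT | VC []
  [12] addr=0x7f blk=31 s=3: L1-HIT | VC []
  [13] addr=0x62 blk=24 s=0: L1-HIT | VC []
  [14] addr=0x31 blk=12 s=0: MISS | VC [24]
  [15] addr=0x12 blk=4 s=0: MISS | VC [24, 12]
  [16] addr=0x20 blk=8 s=0: MISS | VC [24, 12, 4]
  [17] addr=0x11 blk=4 s=0: VC-HIT | VC [24, 12, 8]
  [18] addr=0x1d blk=7 s=3: MISS | VC [24, 12, 8, 31]
  [19] addr=0x2c blk=11 s=3: MISS | VC [24, 12, 8, 31, 7]
  [20] addr=0x1c blk=7 s=3: VC-HIT | VC [24, 12, 8, 31, 11]

MISSES = 7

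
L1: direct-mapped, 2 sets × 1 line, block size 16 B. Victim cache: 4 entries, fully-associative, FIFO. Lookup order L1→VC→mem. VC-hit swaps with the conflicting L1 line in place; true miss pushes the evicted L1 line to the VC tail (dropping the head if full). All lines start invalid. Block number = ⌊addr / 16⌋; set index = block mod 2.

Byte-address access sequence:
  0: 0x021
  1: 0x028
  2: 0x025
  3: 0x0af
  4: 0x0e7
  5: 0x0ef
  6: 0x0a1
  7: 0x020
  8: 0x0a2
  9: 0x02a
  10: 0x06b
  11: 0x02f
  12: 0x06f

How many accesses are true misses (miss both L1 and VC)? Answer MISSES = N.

  [0] addr=0x21 blk=2 s=0: MISS | VC []
  [1] addr=0x28 blk=2 s=0: L1-HIT | VC []
  [2] addr=0x25 blk=2 s=0: L1-HIT | VC []
  [3] addr=0xaf blk=10 s=0: MISS | VC [2]
  [4] addr=0xe7 blk=14 s=0: MISS | VC [2, 10]
  [5] addr=0xef blk=14 s=0: L1-HIT | VC [2, 10]
  [6] addr=0xa1 blk=10 s=0: VC-HIT | VC [2, 14]
  [7] addr=0x20 blk=2 s=0: VC-HIT | VC [10, 14]
  [8] addr=0xa2 blk=10 s=0: VC-HIT | VC [2, 14]
  [9] addr=0x2a blk=2 s=0: VC-HIT | VC [10, 14]
  [10] addr=0x6b blk=6 s=0: MISS | VC [10, 14, 2]
  [11] addr=0x2f blk=2 s=0: VC-HIT | VC [10, 14, 6]
  [12] addr=0x6f blk=6 s=0: VC-HIT | VC [10, 14, 2]

MISSES = 4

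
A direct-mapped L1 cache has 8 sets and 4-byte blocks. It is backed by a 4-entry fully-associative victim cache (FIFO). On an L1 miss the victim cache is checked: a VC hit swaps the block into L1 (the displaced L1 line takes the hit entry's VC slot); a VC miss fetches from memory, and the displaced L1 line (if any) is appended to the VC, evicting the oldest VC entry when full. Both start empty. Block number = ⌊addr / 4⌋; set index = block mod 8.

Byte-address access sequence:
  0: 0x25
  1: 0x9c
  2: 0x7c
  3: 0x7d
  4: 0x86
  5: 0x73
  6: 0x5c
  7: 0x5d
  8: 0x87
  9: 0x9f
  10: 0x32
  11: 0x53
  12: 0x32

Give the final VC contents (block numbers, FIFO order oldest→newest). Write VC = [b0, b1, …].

  [0] addr=0x25 blk=9 s=1: MISS | VC []
  [1] addr=0x9c blk=39 s=7: MISS | VC []
  [2] addr=0x7c blk=31 s=7: MISS | VC [39]
  [3] addr=0x7d blk=31 s=7: L1-HIT | VC [39]
  [4] addr=0x86 blk=33 s=1: MISS | VC [39, 9]
  [5] addr=0x73 blk=28 s=4: MISS | VC [39, 9]
  [6] addr=0x5c blk=23 s=7: MISS | VC [39, 9, 31]
  [7] addr=0x5d blk=23 s=7: L1-HIT | VC [39, 9, 31]
  [8] addr=0x87 blk=33 s=1: L1-HIT | VC [39, 9, 31]
  [9] addr=0x9f blk=39 s=7: VC-HIT | VC [23, 9, 31]
  [10] addr=0x32 blk=12 s=4: MISS | VC [23, 9, 31, 28]
  [11] addr=0x53 blk=20 s=4: MISS | VC [9, 31, 28, 12]
  [12] addr=0x32 blk=12 s=4: VC-HIT | VC [9, 31, 28, 20]

VC = [9, 31, 28, 20]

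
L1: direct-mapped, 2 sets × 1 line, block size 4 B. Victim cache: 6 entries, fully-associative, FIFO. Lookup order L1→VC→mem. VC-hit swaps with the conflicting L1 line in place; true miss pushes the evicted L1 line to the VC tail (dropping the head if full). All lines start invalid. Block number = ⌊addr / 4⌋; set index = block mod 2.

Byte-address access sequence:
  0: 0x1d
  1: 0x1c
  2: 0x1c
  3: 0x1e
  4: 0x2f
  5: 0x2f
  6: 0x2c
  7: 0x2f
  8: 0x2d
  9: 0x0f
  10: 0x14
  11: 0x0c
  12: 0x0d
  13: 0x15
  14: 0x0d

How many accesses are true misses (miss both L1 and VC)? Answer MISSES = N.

0: 0x1d (blk 7, set 1) → MISS  vc=[]
1: 0x1c (blk 7, set 1) → L1-HIT  vc=[]
2: 0x1c (blk 7, set 1) → L1-HIT  vc=[]
3: 0x1e (blk 7, set 1) → L1-HIT  vc=[]
4: 0x2f (blk 11, set 1) → MISS  vc=[7]
5: 0x2f (blk 11, set 1) → L1-HIT  vc=[7]
6: 0x2c (blk 11, set 1) → L1-HIT  vc=[7]
7: 0x2f (blk 11, set 1) → L1-HIT  vc=[7]
8: 0x2d (blk 11, set 1) → L1-HIT  vc=[7]
9: 0xf (blk 3, set 1) → MISS  vc=[7, 11]
10: 0x14 (blk 5, set 1) → MISS  vc=[7, 11, 3]
11: 0xc (blk 3, set 1) → VC-HIT  vc=[7, 11, 5]
12: 0xd (blk 3, set 1) → L1-HIT  vc=[7, 11, 5]
13: 0x15 (blk 5, set 1) → VC-HIT  vc=[7, 11, 3]
14: 0xd (blk 3, set 1) → VC-HIT  vc=[7, 11, 5]

MISSES = 4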